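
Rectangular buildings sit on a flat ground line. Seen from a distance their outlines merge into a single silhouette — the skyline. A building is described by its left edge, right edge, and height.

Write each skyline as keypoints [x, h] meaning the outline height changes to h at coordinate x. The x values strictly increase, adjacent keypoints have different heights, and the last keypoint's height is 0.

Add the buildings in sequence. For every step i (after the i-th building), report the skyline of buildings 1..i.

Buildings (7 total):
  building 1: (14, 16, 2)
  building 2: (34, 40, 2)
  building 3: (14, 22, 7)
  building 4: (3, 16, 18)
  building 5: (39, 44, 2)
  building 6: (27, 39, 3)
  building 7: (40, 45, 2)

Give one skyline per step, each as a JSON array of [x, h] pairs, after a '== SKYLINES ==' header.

== SKYLINES ==
[[14,2],[16,0]]
[[14,2],[16,0],[34,2],[40,0]]
[[14,7],[22,0],[34,2],[40,0]]
[[3,18],[16,7],[22,0],[34,2],[40,0]]
[[3,18],[16,7],[22,0],[34,2],[44,0]]
[[3,18],[16,7],[22,0],[27,3],[39,2],[44,0]]
[[3,18],[16,7],[22,0],[27,3],[39,2],[45,0]]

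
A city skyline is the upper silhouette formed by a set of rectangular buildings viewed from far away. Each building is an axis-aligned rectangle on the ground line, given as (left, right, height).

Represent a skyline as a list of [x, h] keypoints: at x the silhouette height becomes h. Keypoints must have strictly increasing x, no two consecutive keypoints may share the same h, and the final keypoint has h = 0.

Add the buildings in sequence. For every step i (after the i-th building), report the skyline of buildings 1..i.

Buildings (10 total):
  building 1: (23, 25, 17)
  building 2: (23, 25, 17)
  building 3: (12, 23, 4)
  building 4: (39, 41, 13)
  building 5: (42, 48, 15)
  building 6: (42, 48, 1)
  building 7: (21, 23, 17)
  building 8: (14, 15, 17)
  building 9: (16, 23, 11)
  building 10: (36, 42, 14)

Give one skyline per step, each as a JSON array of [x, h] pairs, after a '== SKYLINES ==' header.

== SKYLINES ==
[[23,17],[25,0]]
[[23,17],[25,0]]
[[12,4],[23,17],[25,0]]
[[12,4],[23,17],[25,0],[39,13],[41,0]]
[[12,4],[23,17],[25,0],[39,13],[41,0],[42,15],[48,0]]
[[12,4],[23,17],[25,0],[39,13],[41,0],[42,15],[48,0]]
[[12,4],[21,17],[25,0],[39,13],[41,0],[42,15],[48,0]]
[[12,4],[14,17],[15,4],[21,17],[25,0],[39,13],[41,0],[42,15],[48,0]]
[[12,4],[14,17],[15,4],[16,11],[21,17],[25,0],[39,13],[41,0],[42,15],[48,0]]
[[12,4],[14,17],[15,4],[16,11],[21,17],[25,0],[36,14],[42,15],[48,0]]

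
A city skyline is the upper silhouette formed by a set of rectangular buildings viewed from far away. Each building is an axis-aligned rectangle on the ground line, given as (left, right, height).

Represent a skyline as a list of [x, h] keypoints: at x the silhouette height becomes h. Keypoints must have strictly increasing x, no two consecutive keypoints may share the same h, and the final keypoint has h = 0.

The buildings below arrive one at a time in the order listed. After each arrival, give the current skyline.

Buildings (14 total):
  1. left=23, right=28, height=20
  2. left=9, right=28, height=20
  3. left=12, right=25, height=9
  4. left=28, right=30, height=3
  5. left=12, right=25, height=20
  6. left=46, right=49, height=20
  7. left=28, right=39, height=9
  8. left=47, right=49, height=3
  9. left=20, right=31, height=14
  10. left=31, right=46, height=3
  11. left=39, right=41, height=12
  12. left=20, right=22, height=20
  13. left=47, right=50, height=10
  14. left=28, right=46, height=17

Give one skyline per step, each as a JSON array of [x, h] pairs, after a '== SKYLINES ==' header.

== SKYLINES ==
[[23,20],[28,0]]
[[9,20],[28,0]]
[[9,20],[28,0]]
[[9,20],[28,3],[30,0]]
[[9,20],[28,3],[30,0]]
[[9,20],[28,3],[30,0],[46,20],[49,0]]
[[9,20],[28,9],[39,0],[46,20],[49,0]]
[[9,20],[28,9],[39,0],[46,20],[49,0]]
[[9,20],[28,14],[31,9],[39,0],[46,20],[49,0]]
[[9,20],[28,14],[31,9],[39,3],[46,20],[49,0]]
[[9,20],[28,14],[31,9],[39,12],[41,3],[46,20],[49,0]]
[[9,20],[28,14],[31,9],[39,12],[41,3],[46,20],[49,0]]
[[9,20],[28,14],[31,9],[39,12],[41,3],[46,20],[49,10],[50,0]]
[[9,20],[28,17],[46,20],[49,10],[50,0]]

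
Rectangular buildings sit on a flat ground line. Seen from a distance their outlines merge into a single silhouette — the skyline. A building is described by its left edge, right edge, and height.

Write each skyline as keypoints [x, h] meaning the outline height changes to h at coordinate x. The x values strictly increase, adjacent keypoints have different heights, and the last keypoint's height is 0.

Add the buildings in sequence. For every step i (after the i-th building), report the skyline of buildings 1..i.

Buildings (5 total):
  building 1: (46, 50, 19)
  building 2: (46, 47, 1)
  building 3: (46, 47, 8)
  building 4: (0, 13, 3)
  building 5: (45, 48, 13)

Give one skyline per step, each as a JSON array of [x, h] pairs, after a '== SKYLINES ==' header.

== SKYLINES ==
[[46,19],[50,0]]
[[46,19],[50,0]]
[[46,19],[50,0]]
[[0,3],[13,0],[46,19],[50,0]]
[[0,3],[13,0],[45,13],[46,19],[50,0]]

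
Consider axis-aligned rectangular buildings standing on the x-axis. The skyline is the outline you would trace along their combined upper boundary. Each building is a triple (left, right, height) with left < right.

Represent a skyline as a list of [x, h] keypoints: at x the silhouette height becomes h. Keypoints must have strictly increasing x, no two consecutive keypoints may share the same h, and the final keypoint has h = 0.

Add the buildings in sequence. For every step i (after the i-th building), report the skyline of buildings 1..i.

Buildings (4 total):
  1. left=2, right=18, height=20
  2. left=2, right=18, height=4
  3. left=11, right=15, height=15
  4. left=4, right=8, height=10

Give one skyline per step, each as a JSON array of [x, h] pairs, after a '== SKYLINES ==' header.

== SKYLINES ==
[[2,20],[18,0]]
[[2,20],[18,0]]
[[2,20],[18,0]]
[[2,20],[18,0]]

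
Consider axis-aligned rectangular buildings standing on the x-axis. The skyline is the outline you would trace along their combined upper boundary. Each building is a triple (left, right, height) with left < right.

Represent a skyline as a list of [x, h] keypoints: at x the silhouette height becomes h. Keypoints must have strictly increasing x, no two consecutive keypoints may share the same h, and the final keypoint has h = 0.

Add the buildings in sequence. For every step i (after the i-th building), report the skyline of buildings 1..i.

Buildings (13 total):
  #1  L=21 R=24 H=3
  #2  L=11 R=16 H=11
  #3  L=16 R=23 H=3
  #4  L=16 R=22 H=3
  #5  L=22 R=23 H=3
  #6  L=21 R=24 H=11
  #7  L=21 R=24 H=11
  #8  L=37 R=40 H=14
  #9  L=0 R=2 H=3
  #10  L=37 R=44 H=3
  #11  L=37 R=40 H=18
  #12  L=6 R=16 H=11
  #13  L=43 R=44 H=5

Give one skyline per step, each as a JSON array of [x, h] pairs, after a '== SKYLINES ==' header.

== SKYLINES ==
[[21,3],[24,0]]
[[11,11],[16,0],[21,3],[24,0]]
[[11,11],[16,3],[24,0]]
[[11,11],[16,3],[24,0]]
[[11,11],[16,3],[24,0]]
[[11,11],[16,3],[21,11],[24,0]]
[[11,11],[16,3],[21,11],[24,0]]
[[11,11],[16,3],[21,11],[24,0],[37,14],[40,0]]
[[0,3],[2,0],[11,11],[16,3],[21,11],[24,0],[37,14],[40,0]]
[[0,3],[2,0],[11,11],[16,3],[21,11],[24,0],[37,14],[40,3],[44,0]]
[[0,3],[2,0],[11,11],[16,3],[21,11],[24,0],[37,18],[40,3],[44,0]]
[[0,3],[2,0],[6,11],[16,3],[21,11],[24,0],[37,18],[40,3],[44,0]]
[[0,3],[2,0],[6,11],[16,3],[21,11],[24,0],[37,18],[40,3],[43,5],[44,0]]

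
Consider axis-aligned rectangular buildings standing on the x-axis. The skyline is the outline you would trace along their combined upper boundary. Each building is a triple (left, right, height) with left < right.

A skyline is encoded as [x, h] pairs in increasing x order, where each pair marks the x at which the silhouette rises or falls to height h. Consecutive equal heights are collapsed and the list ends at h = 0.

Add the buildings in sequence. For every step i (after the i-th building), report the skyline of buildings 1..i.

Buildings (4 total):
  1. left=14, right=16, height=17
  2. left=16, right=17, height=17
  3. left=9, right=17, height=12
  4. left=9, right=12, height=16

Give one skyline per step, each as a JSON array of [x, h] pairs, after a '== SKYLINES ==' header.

== SKYLINES ==
[[14,17],[16,0]]
[[14,17],[17,0]]
[[9,12],[14,17],[17,0]]
[[9,16],[12,12],[14,17],[17,0]]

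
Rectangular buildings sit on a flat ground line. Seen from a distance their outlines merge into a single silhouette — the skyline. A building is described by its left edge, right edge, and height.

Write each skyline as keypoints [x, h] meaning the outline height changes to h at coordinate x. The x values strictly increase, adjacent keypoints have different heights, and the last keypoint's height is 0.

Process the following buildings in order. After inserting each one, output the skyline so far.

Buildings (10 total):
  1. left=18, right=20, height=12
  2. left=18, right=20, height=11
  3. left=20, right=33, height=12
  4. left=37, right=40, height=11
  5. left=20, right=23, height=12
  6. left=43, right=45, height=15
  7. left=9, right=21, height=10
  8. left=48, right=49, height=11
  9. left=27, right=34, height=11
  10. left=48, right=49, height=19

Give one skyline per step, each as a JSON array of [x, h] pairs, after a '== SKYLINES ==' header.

== SKYLINES ==
[[18,12],[20,0]]
[[18,12],[20,0]]
[[18,12],[33,0]]
[[18,12],[33,0],[37,11],[40,0]]
[[18,12],[33,0],[37,11],[40,0]]
[[18,12],[33,0],[37,11],[40,0],[43,15],[45,0]]
[[9,10],[18,12],[33,0],[37,11],[40,0],[43,15],[45,0]]
[[9,10],[18,12],[33,0],[37,11],[40,0],[43,15],[45,0],[48,11],[49,0]]
[[9,10],[18,12],[33,11],[34,0],[37,11],[40,0],[43,15],[45,0],[48,11],[49,0]]
[[9,10],[18,12],[33,11],[34,0],[37,11],[40,0],[43,15],[45,0],[48,19],[49,0]]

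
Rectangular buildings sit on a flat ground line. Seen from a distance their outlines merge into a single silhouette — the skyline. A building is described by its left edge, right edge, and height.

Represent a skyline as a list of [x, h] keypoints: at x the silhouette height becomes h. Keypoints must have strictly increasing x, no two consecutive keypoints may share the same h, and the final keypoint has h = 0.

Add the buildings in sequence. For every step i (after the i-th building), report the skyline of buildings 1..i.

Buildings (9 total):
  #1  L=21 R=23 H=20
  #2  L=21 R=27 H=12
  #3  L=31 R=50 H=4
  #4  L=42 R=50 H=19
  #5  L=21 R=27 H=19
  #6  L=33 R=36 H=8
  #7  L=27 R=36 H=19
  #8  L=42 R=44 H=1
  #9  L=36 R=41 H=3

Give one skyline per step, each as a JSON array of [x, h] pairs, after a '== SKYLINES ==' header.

== SKYLINES ==
[[21,20],[23,0]]
[[21,20],[23,12],[27,0]]
[[21,20],[23,12],[27,0],[31,4],[50,0]]
[[21,20],[23,12],[27,0],[31,4],[42,19],[50,0]]
[[21,20],[23,19],[27,0],[31,4],[42,19],[50,0]]
[[21,20],[23,19],[27,0],[31,4],[33,8],[36,4],[42,19],[50,0]]
[[21,20],[23,19],[36,4],[42,19],[50,0]]
[[21,20],[23,19],[36,4],[42,19],[50,0]]
[[21,20],[23,19],[36,4],[42,19],[50,0]]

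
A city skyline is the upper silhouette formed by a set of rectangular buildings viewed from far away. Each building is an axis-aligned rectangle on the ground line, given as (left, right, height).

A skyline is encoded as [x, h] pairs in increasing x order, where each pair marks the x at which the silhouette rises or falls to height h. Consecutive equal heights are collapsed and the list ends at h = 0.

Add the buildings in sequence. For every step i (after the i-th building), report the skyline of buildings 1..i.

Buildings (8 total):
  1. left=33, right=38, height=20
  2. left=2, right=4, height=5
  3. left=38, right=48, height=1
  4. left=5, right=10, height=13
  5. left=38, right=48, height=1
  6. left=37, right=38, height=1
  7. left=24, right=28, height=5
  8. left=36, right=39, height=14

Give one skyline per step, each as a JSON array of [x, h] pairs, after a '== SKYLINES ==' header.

== SKYLINES ==
[[33,20],[38,0]]
[[2,5],[4,0],[33,20],[38,0]]
[[2,5],[4,0],[33,20],[38,1],[48,0]]
[[2,5],[4,0],[5,13],[10,0],[33,20],[38,1],[48,0]]
[[2,5],[4,0],[5,13],[10,0],[33,20],[38,1],[48,0]]
[[2,5],[4,0],[5,13],[10,0],[33,20],[38,1],[48,0]]
[[2,5],[4,0],[5,13],[10,0],[24,5],[28,0],[33,20],[38,1],[48,0]]
[[2,5],[4,0],[5,13],[10,0],[24,5],[28,0],[33,20],[38,14],[39,1],[48,0]]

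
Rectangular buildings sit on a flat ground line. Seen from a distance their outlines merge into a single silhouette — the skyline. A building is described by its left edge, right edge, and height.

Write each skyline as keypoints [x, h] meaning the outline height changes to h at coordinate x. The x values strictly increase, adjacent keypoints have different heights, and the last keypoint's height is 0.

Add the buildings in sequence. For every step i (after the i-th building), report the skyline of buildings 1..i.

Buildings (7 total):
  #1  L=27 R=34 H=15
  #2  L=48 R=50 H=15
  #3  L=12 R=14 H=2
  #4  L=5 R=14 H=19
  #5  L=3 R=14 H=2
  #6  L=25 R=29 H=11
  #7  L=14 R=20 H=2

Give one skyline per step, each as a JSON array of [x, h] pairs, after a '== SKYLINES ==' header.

== SKYLINES ==
[[27,15],[34,0]]
[[27,15],[34,0],[48,15],[50,0]]
[[12,2],[14,0],[27,15],[34,0],[48,15],[50,0]]
[[5,19],[14,0],[27,15],[34,0],[48,15],[50,0]]
[[3,2],[5,19],[14,0],[27,15],[34,0],[48,15],[50,0]]
[[3,2],[5,19],[14,0],[25,11],[27,15],[34,0],[48,15],[50,0]]
[[3,2],[5,19],[14,2],[20,0],[25,11],[27,15],[34,0],[48,15],[50,0]]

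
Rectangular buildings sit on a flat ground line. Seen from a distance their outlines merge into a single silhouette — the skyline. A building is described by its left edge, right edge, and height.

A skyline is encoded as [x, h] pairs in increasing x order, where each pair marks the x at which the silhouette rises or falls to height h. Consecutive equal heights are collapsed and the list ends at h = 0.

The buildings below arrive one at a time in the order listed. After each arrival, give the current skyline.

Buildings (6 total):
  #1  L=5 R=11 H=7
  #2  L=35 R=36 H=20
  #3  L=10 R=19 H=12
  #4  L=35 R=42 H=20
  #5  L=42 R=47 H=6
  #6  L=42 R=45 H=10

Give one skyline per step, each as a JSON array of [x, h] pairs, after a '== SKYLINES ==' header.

== SKYLINES ==
[[5,7],[11,0]]
[[5,7],[11,0],[35,20],[36,0]]
[[5,7],[10,12],[19,0],[35,20],[36,0]]
[[5,7],[10,12],[19,0],[35,20],[42,0]]
[[5,7],[10,12],[19,0],[35,20],[42,6],[47,0]]
[[5,7],[10,12],[19,0],[35,20],[42,10],[45,6],[47,0]]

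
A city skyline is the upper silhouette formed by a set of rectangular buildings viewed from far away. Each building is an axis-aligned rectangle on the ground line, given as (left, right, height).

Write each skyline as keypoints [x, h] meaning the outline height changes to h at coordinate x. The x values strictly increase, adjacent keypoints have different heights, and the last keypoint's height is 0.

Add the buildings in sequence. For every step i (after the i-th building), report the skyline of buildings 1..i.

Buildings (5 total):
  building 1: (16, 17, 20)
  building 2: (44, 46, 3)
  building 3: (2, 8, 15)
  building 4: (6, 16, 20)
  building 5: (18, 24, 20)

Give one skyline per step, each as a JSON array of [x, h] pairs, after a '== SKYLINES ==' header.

== SKYLINES ==
[[16,20],[17,0]]
[[16,20],[17,0],[44,3],[46,0]]
[[2,15],[8,0],[16,20],[17,0],[44,3],[46,0]]
[[2,15],[6,20],[17,0],[44,3],[46,0]]
[[2,15],[6,20],[17,0],[18,20],[24,0],[44,3],[46,0]]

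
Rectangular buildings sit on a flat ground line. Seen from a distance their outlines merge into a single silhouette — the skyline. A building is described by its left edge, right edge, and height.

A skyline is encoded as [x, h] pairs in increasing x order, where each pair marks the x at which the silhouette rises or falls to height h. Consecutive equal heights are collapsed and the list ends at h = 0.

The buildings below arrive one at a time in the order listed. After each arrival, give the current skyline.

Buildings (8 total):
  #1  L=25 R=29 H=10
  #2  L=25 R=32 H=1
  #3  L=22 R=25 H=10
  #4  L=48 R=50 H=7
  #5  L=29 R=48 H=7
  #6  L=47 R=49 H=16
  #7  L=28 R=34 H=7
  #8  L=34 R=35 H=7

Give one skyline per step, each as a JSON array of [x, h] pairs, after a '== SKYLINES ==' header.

== SKYLINES ==
[[25,10],[29,0]]
[[25,10],[29,1],[32,0]]
[[22,10],[29,1],[32,0]]
[[22,10],[29,1],[32,0],[48,7],[50,0]]
[[22,10],[29,7],[50,0]]
[[22,10],[29,7],[47,16],[49,7],[50,0]]
[[22,10],[29,7],[47,16],[49,7],[50,0]]
[[22,10],[29,7],[47,16],[49,7],[50,0]]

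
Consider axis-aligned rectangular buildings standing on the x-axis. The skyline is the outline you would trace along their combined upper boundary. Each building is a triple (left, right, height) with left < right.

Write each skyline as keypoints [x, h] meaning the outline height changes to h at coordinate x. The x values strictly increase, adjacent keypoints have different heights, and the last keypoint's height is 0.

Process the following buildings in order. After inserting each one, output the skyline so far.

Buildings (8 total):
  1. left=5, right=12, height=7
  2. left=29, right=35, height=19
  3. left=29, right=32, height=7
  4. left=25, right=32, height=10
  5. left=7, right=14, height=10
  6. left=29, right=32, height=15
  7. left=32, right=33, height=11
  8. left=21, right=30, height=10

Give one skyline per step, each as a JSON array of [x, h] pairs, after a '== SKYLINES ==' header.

== SKYLINES ==
[[5,7],[12,0]]
[[5,7],[12,0],[29,19],[35,0]]
[[5,7],[12,0],[29,19],[35,0]]
[[5,7],[12,0],[25,10],[29,19],[35,0]]
[[5,7],[7,10],[14,0],[25,10],[29,19],[35,0]]
[[5,7],[7,10],[14,0],[25,10],[29,19],[35,0]]
[[5,7],[7,10],[14,0],[25,10],[29,19],[35,0]]
[[5,7],[7,10],[14,0],[21,10],[29,19],[35,0]]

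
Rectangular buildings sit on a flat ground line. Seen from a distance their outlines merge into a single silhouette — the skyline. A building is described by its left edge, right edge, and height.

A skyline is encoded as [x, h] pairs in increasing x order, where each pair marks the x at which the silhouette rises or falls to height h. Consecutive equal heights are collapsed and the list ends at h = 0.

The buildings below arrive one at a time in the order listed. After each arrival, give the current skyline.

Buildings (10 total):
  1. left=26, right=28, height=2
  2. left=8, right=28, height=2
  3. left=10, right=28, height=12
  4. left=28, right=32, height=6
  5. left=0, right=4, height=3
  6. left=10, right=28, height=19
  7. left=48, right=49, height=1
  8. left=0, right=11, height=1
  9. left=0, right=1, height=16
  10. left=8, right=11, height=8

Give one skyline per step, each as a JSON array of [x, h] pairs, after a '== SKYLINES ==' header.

== SKYLINES ==
[[26,2],[28,0]]
[[8,2],[28,0]]
[[8,2],[10,12],[28,0]]
[[8,2],[10,12],[28,6],[32,0]]
[[0,3],[4,0],[8,2],[10,12],[28,6],[32,0]]
[[0,3],[4,0],[8,2],[10,19],[28,6],[32,0]]
[[0,3],[4,0],[8,2],[10,19],[28,6],[32,0],[48,1],[49,0]]
[[0,3],[4,1],[8,2],[10,19],[28,6],[32,0],[48,1],[49,0]]
[[0,16],[1,3],[4,1],[8,2],[10,19],[28,6],[32,0],[48,1],[49,0]]
[[0,16],[1,3],[4,1],[8,8],[10,19],[28,6],[32,0],[48,1],[49,0]]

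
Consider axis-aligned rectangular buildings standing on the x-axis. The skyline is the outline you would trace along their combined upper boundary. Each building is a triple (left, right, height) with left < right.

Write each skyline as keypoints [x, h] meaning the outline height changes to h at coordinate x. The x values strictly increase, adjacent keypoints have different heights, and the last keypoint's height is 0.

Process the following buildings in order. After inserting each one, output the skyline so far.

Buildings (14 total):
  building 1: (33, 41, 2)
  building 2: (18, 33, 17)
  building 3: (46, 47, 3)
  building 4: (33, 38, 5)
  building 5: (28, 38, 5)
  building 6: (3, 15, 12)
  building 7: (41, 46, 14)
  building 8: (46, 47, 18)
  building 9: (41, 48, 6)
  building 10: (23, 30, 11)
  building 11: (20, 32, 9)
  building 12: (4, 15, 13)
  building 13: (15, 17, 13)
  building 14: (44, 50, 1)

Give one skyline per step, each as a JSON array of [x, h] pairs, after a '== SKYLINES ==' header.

== SKYLINES ==
[[33,2],[41,0]]
[[18,17],[33,2],[41,0]]
[[18,17],[33,2],[41,0],[46,3],[47,0]]
[[18,17],[33,5],[38,2],[41,0],[46,3],[47,0]]
[[18,17],[33,5],[38,2],[41,0],[46,3],[47,0]]
[[3,12],[15,0],[18,17],[33,5],[38,2],[41,0],[46,3],[47,0]]
[[3,12],[15,0],[18,17],[33,5],[38,2],[41,14],[46,3],[47,0]]
[[3,12],[15,0],[18,17],[33,5],[38,2],[41,14],[46,18],[47,0]]
[[3,12],[15,0],[18,17],[33,5],[38,2],[41,14],[46,18],[47,6],[48,0]]
[[3,12],[15,0],[18,17],[33,5],[38,2],[41,14],[46,18],[47,6],[48,0]]
[[3,12],[15,0],[18,17],[33,5],[38,2],[41,14],[46,18],[47,6],[48,0]]
[[3,12],[4,13],[15,0],[18,17],[33,5],[38,2],[41,14],[46,18],[47,6],[48,0]]
[[3,12],[4,13],[17,0],[18,17],[33,5],[38,2],[41,14],[46,18],[47,6],[48,0]]
[[3,12],[4,13],[17,0],[18,17],[33,5],[38,2],[41,14],[46,18],[47,6],[48,1],[50,0]]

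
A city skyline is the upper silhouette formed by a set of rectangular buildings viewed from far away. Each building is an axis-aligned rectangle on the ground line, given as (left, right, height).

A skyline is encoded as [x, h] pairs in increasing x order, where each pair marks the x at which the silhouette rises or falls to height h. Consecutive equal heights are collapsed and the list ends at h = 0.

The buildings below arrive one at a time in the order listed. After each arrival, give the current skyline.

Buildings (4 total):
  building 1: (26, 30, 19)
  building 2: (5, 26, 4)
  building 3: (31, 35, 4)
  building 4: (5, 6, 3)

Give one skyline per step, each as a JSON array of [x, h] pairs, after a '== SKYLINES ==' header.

== SKYLINES ==
[[26,19],[30,0]]
[[5,4],[26,19],[30,0]]
[[5,4],[26,19],[30,0],[31,4],[35,0]]
[[5,4],[26,19],[30,0],[31,4],[35,0]]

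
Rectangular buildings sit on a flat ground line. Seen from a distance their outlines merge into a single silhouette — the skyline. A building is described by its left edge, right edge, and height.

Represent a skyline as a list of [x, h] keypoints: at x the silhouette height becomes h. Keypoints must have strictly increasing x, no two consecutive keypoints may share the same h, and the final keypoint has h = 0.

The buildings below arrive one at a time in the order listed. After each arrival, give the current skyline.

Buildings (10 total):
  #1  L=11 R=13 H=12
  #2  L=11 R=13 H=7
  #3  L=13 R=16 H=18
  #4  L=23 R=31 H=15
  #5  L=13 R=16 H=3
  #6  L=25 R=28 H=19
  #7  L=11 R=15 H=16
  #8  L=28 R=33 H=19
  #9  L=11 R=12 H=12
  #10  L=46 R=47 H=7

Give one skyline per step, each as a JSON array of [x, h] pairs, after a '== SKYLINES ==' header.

== SKYLINES ==
[[11,12],[13,0]]
[[11,12],[13,0]]
[[11,12],[13,18],[16,0]]
[[11,12],[13,18],[16,0],[23,15],[31,0]]
[[11,12],[13,18],[16,0],[23,15],[31,0]]
[[11,12],[13,18],[16,0],[23,15],[25,19],[28,15],[31,0]]
[[11,16],[13,18],[16,0],[23,15],[25,19],[28,15],[31,0]]
[[11,16],[13,18],[16,0],[23,15],[25,19],[33,0]]
[[11,16],[13,18],[16,0],[23,15],[25,19],[33,0]]
[[11,16],[13,18],[16,0],[23,15],[25,19],[33,0],[46,7],[47,0]]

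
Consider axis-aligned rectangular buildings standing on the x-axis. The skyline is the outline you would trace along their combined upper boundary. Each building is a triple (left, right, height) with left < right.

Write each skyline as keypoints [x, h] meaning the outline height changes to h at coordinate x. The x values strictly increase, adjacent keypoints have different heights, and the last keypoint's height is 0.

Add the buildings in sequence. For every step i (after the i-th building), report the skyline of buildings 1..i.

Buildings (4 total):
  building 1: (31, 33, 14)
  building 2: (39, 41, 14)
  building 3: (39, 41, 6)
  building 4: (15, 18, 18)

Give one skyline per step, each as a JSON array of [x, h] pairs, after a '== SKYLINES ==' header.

== SKYLINES ==
[[31,14],[33,0]]
[[31,14],[33,0],[39,14],[41,0]]
[[31,14],[33,0],[39,14],[41,0]]
[[15,18],[18,0],[31,14],[33,0],[39,14],[41,0]]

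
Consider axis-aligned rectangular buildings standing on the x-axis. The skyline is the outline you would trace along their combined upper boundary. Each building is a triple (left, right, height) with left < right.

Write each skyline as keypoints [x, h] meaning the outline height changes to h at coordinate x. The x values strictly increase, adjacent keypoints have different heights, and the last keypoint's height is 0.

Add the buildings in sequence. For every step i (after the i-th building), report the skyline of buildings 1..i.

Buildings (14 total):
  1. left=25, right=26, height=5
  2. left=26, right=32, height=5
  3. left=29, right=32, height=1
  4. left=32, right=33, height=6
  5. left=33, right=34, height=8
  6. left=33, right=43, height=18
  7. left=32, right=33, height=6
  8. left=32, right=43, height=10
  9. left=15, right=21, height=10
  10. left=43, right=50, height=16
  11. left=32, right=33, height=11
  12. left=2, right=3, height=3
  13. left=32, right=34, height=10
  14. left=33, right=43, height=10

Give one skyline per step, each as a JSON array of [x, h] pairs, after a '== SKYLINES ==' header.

== SKYLINES ==
[[25,5],[26,0]]
[[25,5],[32,0]]
[[25,5],[32,0]]
[[25,5],[32,6],[33,0]]
[[25,5],[32,6],[33,8],[34,0]]
[[25,5],[32,6],[33,18],[43,0]]
[[25,5],[32,6],[33,18],[43,0]]
[[25,5],[32,10],[33,18],[43,0]]
[[15,10],[21,0],[25,5],[32,10],[33,18],[43,0]]
[[15,10],[21,0],[25,5],[32,10],[33,18],[43,16],[50,0]]
[[15,10],[21,0],[25,5],[32,11],[33,18],[43,16],[50,0]]
[[2,3],[3,0],[15,10],[21,0],[25,5],[32,11],[33,18],[43,16],[50,0]]
[[2,3],[3,0],[15,10],[21,0],[25,5],[32,11],[33,18],[43,16],[50,0]]
[[2,3],[3,0],[15,10],[21,0],[25,5],[32,11],[33,18],[43,16],[50,0]]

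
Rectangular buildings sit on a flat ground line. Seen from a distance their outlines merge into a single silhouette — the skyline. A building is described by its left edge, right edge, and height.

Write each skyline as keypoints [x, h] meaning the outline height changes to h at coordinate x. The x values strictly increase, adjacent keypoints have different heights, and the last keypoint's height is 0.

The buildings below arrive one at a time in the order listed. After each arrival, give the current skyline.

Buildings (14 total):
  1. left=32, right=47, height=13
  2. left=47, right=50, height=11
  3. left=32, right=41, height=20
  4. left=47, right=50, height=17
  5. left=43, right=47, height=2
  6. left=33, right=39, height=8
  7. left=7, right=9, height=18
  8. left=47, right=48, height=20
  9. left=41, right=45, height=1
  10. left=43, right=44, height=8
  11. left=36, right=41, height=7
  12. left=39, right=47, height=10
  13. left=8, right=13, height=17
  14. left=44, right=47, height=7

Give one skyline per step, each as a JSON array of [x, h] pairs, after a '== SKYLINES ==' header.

== SKYLINES ==
[[32,13],[47,0]]
[[32,13],[47,11],[50,0]]
[[32,20],[41,13],[47,11],[50,0]]
[[32,20],[41,13],[47,17],[50,0]]
[[32,20],[41,13],[47,17],[50,0]]
[[32,20],[41,13],[47,17],[50,0]]
[[7,18],[9,0],[32,20],[41,13],[47,17],[50,0]]
[[7,18],[9,0],[32,20],[41,13],[47,20],[48,17],[50,0]]
[[7,18],[9,0],[32,20],[41,13],[47,20],[48,17],[50,0]]
[[7,18],[9,0],[32,20],[41,13],[47,20],[48,17],[50,0]]
[[7,18],[9,0],[32,20],[41,13],[47,20],[48,17],[50,0]]
[[7,18],[9,0],[32,20],[41,13],[47,20],[48,17],[50,0]]
[[7,18],[9,17],[13,0],[32,20],[41,13],[47,20],[48,17],[50,0]]
[[7,18],[9,17],[13,0],[32,20],[41,13],[47,20],[48,17],[50,0]]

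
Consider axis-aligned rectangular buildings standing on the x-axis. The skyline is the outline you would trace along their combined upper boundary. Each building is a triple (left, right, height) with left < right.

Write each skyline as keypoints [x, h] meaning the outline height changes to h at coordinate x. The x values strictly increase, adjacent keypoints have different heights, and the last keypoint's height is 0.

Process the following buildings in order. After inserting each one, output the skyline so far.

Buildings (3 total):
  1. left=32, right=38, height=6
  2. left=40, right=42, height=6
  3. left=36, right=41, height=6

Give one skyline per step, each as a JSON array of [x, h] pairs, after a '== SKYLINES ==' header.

== SKYLINES ==
[[32,6],[38,0]]
[[32,6],[38,0],[40,6],[42,0]]
[[32,6],[42,0]]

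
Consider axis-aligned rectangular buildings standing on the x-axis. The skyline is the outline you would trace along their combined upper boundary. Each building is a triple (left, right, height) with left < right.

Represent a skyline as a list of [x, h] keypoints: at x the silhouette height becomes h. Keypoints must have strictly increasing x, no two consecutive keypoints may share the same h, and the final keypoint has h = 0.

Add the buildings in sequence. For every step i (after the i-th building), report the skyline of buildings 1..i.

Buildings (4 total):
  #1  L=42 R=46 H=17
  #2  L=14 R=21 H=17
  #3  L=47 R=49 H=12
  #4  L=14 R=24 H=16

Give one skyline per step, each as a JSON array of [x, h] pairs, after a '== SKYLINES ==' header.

== SKYLINES ==
[[42,17],[46,0]]
[[14,17],[21,0],[42,17],[46,0]]
[[14,17],[21,0],[42,17],[46,0],[47,12],[49,0]]
[[14,17],[21,16],[24,0],[42,17],[46,0],[47,12],[49,0]]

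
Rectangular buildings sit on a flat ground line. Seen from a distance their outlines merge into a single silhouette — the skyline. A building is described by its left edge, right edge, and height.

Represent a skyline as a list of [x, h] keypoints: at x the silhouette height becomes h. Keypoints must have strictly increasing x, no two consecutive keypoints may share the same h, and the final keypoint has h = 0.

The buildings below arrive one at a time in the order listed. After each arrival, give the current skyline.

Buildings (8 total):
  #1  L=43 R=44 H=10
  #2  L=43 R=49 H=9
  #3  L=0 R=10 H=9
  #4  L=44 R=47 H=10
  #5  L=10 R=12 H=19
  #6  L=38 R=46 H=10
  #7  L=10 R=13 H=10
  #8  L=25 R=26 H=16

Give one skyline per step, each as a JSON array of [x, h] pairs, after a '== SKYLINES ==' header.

== SKYLINES ==
[[43,10],[44,0]]
[[43,10],[44,9],[49,0]]
[[0,9],[10,0],[43,10],[44,9],[49,0]]
[[0,9],[10,0],[43,10],[47,9],[49,0]]
[[0,9],[10,19],[12,0],[43,10],[47,9],[49,0]]
[[0,9],[10,19],[12,0],[38,10],[47,9],[49,0]]
[[0,9],[10,19],[12,10],[13,0],[38,10],[47,9],[49,0]]
[[0,9],[10,19],[12,10],[13,0],[25,16],[26,0],[38,10],[47,9],[49,0]]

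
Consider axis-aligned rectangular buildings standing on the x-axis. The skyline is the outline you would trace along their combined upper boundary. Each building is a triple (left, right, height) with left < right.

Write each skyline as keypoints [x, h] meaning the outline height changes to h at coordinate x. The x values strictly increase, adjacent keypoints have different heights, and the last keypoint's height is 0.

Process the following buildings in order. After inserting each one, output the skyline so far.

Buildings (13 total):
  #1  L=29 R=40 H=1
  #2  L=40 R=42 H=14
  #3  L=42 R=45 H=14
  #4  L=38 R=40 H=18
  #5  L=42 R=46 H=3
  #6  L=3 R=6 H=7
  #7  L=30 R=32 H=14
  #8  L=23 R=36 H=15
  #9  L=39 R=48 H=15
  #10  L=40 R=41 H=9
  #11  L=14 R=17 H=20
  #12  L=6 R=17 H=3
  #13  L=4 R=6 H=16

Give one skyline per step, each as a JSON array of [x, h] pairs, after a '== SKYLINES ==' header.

== SKYLINES ==
[[29,1],[40,0]]
[[29,1],[40,14],[42,0]]
[[29,1],[40,14],[45,0]]
[[29,1],[38,18],[40,14],[45,0]]
[[29,1],[38,18],[40,14],[45,3],[46,0]]
[[3,7],[6,0],[29,1],[38,18],[40,14],[45,3],[46,0]]
[[3,7],[6,0],[29,1],[30,14],[32,1],[38,18],[40,14],[45,3],[46,0]]
[[3,7],[6,0],[23,15],[36,1],[38,18],[40,14],[45,3],[46,0]]
[[3,7],[6,0],[23,15],[36,1],[38,18],[40,15],[48,0]]
[[3,7],[6,0],[23,15],[36,1],[38,18],[40,15],[48,0]]
[[3,7],[6,0],[14,20],[17,0],[23,15],[36,1],[38,18],[40,15],[48,0]]
[[3,7],[6,3],[14,20],[17,0],[23,15],[36,1],[38,18],[40,15],[48,0]]
[[3,7],[4,16],[6,3],[14,20],[17,0],[23,15],[36,1],[38,18],[40,15],[48,0]]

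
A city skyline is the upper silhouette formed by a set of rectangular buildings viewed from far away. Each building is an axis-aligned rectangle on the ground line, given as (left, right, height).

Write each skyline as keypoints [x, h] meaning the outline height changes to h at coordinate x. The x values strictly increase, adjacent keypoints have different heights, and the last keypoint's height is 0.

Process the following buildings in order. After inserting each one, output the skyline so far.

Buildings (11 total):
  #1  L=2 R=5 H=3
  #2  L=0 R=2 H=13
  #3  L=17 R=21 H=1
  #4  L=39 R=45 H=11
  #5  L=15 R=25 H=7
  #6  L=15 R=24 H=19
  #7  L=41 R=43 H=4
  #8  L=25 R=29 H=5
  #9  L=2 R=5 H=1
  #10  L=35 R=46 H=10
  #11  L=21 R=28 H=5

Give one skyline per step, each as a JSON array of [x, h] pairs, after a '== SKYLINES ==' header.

== SKYLINES ==
[[2,3],[5,0]]
[[0,13],[2,3],[5,0]]
[[0,13],[2,3],[5,0],[17,1],[21,0]]
[[0,13],[2,3],[5,0],[17,1],[21,0],[39,11],[45,0]]
[[0,13],[2,3],[5,0],[15,7],[25,0],[39,11],[45,0]]
[[0,13],[2,3],[5,0],[15,19],[24,7],[25,0],[39,11],[45,0]]
[[0,13],[2,3],[5,0],[15,19],[24,7],[25,0],[39,11],[45,0]]
[[0,13],[2,3],[5,0],[15,19],[24,7],[25,5],[29,0],[39,11],[45,0]]
[[0,13],[2,3],[5,0],[15,19],[24,7],[25,5],[29,0],[39,11],[45,0]]
[[0,13],[2,3],[5,0],[15,19],[24,7],[25,5],[29,0],[35,10],[39,11],[45,10],[46,0]]
[[0,13],[2,3],[5,0],[15,19],[24,7],[25,5],[29,0],[35,10],[39,11],[45,10],[46,0]]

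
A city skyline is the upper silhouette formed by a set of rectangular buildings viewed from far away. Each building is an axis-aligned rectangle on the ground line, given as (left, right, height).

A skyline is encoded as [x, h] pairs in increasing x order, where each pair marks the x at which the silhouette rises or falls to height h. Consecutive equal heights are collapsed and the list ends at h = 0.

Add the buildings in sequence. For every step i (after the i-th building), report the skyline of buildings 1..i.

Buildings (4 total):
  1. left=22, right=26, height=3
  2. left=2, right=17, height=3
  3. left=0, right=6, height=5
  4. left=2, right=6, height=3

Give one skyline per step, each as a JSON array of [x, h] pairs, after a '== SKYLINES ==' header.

== SKYLINES ==
[[22,3],[26,0]]
[[2,3],[17,0],[22,3],[26,0]]
[[0,5],[6,3],[17,0],[22,3],[26,0]]
[[0,5],[6,3],[17,0],[22,3],[26,0]]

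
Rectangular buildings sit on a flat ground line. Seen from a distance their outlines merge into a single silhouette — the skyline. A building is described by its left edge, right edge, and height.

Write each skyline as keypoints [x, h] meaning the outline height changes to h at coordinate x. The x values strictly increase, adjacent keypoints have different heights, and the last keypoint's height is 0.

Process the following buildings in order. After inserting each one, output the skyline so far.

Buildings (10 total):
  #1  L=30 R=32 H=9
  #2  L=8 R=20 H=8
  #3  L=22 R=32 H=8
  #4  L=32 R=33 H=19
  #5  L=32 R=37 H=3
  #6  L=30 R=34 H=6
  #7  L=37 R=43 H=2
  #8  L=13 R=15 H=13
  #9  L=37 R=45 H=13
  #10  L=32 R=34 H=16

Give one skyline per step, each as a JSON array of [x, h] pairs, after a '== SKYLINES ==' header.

== SKYLINES ==
[[30,9],[32,0]]
[[8,8],[20,0],[30,9],[32,0]]
[[8,8],[20,0],[22,8],[30,9],[32,0]]
[[8,8],[20,0],[22,8],[30,9],[32,19],[33,0]]
[[8,8],[20,0],[22,8],[30,9],[32,19],[33,3],[37,0]]
[[8,8],[20,0],[22,8],[30,9],[32,19],[33,6],[34,3],[37,0]]
[[8,8],[20,0],[22,8],[30,9],[32,19],[33,6],[34,3],[37,2],[43,0]]
[[8,8],[13,13],[15,8],[20,0],[22,8],[30,9],[32,19],[33,6],[34,3],[37,2],[43,0]]
[[8,8],[13,13],[15,8],[20,0],[22,8],[30,9],[32,19],[33,6],[34,3],[37,13],[45,0]]
[[8,8],[13,13],[15,8],[20,0],[22,8],[30,9],[32,19],[33,16],[34,3],[37,13],[45,0]]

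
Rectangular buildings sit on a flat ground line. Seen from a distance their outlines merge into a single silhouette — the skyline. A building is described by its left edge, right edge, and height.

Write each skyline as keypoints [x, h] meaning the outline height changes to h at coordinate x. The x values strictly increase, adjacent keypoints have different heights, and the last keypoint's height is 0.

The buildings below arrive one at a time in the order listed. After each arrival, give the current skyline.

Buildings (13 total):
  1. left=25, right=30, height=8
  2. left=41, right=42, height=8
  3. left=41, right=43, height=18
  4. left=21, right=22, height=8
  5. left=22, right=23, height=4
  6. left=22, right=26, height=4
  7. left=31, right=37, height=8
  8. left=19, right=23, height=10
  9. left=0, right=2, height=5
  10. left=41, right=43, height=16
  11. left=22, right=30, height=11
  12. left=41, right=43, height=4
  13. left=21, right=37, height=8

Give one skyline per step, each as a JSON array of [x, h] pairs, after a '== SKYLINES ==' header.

== SKYLINES ==
[[25,8],[30,0]]
[[25,8],[30,0],[41,8],[42,0]]
[[25,8],[30,0],[41,18],[43,0]]
[[21,8],[22,0],[25,8],[30,0],[41,18],[43,0]]
[[21,8],[22,4],[23,0],[25,8],[30,0],[41,18],[43,0]]
[[21,8],[22,4],[25,8],[30,0],[41,18],[43,0]]
[[21,8],[22,4],[25,8],[30,0],[31,8],[37,0],[41,18],[43,0]]
[[19,10],[23,4],[25,8],[30,0],[31,8],[37,0],[41,18],[43,0]]
[[0,5],[2,0],[19,10],[23,4],[25,8],[30,0],[31,8],[37,0],[41,18],[43,0]]
[[0,5],[2,0],[19,10],[23,4],[25,8],[30,0],[31,8],[37,0],[41,18],[43,0]]
[[0,5],[2,0],[19,10],[22,11],[30,0],[31,8],[37,0],[41,18],[43,0]]
[[0,5],[2,0],[19,10],[22,11],[30,0],[31,8],[37,0],[41,18],[43,0]]
[[0,5],[2,0],[19,10],[22,11],[30,8],[37,0],[41,18],[43,0]]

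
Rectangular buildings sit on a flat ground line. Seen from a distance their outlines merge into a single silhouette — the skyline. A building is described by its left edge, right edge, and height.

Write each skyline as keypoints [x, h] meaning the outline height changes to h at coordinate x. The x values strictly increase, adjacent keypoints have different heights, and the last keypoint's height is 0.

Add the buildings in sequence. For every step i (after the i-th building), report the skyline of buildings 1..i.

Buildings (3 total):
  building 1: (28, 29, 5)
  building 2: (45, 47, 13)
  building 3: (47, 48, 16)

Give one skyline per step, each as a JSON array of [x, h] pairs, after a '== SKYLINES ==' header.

== SKYLINES ==
[[28,5],[29,0]]
[[28,5],[29,0],[45,13],[47,0]]
[[28,5],[29,0],[45,13],[47,16],[48,0]]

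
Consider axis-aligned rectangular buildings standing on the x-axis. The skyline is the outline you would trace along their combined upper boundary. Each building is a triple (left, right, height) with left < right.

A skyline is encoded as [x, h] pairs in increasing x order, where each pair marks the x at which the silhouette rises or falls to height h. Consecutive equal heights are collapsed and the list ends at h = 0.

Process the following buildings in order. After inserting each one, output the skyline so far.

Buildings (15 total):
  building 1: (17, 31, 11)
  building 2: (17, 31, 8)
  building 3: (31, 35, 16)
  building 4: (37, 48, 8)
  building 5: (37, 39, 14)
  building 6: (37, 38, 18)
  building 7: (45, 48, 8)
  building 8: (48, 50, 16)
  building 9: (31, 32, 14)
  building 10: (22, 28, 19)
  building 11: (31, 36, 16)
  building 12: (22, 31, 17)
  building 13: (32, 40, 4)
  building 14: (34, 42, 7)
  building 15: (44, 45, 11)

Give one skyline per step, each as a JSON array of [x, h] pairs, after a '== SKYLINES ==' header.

== SKYLINES ==
[[17,11],[31,0]]
[[17,11],[31,0]]
[[17,11],[31,16],[35,0]]
[[17,11],[31,16],[35,0],[37,8],[48,0]]
[[17,11],[31,16],[35,0],[37,14],[39,8],[48,0]]
[[17,11],[31,16],[35,0],[37,18],[38,14],[39,8],[48,0]]
[[17,11],[31,16],[35,0],[37,18],[38,14],[39,8],[48,0]]
[[17,11],[31,16],[35,0],[37,18],[38,14],[39,8],[48,16],[50,0]]
[[17,11],[31,16],[35,0],[37,18],[38,14],[39,8],[48,16],[50,0]]
[[17,11],[22,19],[28,11],[31,16],[35,0],[37,18],[38,14],[39,8],[48,16],[50,0]]
[[17,11],[22,19],[28,11],[31,16],[36,0],[37,18],[38,14],[39,8],[48,16],[50,0]]
[[17,11],[22,19],[28,17],[31,16],[36,0],[37,18],[38,14],[39,8],[48,16],[50,0]]
[[17,11],[22,19],[28,17],[31,16],[36,4],[37,18],[38,14],[39,8],[48,16],[50,0]]
[[17,11],[22,19],[28,17],[31,16],[36,7],[37,18],[38,14],[39,8],[48,16],[50,0]]
[[17,11],[22,19],[28,17],[31,16],[36,7],[37,18],[38,14],[39,8],[44,11],[45,8],[48,16],[50,0]]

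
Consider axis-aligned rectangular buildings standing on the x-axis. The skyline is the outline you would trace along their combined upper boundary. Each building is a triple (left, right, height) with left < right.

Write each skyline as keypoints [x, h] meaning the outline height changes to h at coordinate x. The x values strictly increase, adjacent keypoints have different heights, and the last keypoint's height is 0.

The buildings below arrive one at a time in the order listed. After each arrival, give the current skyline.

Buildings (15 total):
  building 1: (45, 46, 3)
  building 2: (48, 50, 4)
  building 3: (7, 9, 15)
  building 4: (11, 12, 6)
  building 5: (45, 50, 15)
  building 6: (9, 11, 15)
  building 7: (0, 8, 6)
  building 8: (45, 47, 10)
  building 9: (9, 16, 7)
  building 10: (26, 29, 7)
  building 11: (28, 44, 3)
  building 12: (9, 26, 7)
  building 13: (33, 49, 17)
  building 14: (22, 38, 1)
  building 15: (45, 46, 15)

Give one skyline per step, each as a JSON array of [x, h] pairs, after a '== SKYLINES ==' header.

== SKYLINES ==
[[45,3],[46,0]]
[[45,3],[46,0],[48,4],[50,0]]
[[7,15],[9,0],[45,3],[46,0],[48,4],[50,0]]
[[7,15],[9,0],[11,6],[12,0],[45,3],[46,0],[48,4],[50,0]]
[[7,15],[9,0],[11,6],[12,0],[45,15],[50,0]]
[[7,15],[11,6],[12,0],[45,15],[50,0]]
[[0,6],[7,15],[11,6],[12,0],[45,15],[50,0]]
[[0,6],[7,15],[11,6],[12,0],[45,15],[50,0]]
[[0,6],[7,15],[11,7],[16,0],[45,15],[50,0]]
[[0,6],[7,15],[11,7],[16,0],[26,7],[29,0],[45,15],[50,0]]
[[0,6],[7,15],[11,7],[16,0],[26,7],[29,3],[44,0],[45,15],[50,0]]
[[0,6],[7,15],[11,7],[29,3],[44,0],[45,15],[50,0]]
[[0,6],[7,15],[11,7],[29,3],[33,17],[49,15],[50,0]]
[[0,6],[7,15],[11,7],[29,3],[33,17],[49,15],[50,0]]
[[0,6],[7,15],[11,7],[29,3],[33,17],[49,15],[50,0]]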